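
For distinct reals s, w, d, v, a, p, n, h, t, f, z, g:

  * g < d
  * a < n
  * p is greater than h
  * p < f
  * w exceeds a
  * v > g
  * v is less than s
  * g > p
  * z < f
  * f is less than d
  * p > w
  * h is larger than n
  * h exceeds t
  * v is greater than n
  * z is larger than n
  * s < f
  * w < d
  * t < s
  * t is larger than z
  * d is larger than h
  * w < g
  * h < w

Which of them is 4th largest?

v

Piecing the relations together gives one ordering: a < n < z < t < h < w < p < g < v < s < f < d.
Counting 4 from the largest end gives v.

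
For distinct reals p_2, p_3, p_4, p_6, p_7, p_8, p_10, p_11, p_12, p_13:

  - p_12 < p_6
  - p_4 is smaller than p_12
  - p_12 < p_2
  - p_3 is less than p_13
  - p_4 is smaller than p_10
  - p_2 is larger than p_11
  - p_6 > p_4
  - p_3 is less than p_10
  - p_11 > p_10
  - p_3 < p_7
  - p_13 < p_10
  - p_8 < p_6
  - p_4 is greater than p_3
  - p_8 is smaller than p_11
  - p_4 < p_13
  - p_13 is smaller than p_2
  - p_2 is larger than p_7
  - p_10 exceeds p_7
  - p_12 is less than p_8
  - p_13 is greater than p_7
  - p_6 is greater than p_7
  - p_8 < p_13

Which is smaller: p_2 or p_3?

p_3 < p_4 < p_12 < p_8 < p_13 < p_10 < p_11 < p_2, by transitivity through p_4, p_12, p_8, p_13, p_10, p_11.
So p_3 < p_2; p_3 is the smaller of the two.

p_3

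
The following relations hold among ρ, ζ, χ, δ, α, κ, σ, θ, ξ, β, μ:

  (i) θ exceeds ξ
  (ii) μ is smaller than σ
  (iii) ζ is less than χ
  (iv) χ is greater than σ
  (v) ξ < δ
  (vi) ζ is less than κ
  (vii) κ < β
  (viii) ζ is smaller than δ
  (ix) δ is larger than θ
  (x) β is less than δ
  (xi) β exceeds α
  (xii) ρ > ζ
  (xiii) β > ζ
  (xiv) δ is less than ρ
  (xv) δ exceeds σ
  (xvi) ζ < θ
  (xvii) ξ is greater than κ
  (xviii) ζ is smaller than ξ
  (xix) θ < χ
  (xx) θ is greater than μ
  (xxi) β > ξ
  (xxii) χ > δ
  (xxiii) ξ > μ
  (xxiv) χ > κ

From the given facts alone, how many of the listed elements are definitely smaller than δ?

8

Directly below δ: ζ, ξ, σ, β, θ.
One step further: κ, μ, α (8 so far).
Nothing else is reachable below δ; 8 in all.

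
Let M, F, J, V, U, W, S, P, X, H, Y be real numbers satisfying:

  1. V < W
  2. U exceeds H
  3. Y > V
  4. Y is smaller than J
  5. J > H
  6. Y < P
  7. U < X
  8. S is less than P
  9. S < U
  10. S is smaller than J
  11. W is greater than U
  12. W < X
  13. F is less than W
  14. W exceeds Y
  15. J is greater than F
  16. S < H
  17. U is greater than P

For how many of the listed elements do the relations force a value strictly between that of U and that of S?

2

Chaining upward from S reaches: H, P, W, J, X.
Chaining downward from U reaches: V, Y, H, P.
Strictly between S and U are those in both lists: H, P — 2 elements.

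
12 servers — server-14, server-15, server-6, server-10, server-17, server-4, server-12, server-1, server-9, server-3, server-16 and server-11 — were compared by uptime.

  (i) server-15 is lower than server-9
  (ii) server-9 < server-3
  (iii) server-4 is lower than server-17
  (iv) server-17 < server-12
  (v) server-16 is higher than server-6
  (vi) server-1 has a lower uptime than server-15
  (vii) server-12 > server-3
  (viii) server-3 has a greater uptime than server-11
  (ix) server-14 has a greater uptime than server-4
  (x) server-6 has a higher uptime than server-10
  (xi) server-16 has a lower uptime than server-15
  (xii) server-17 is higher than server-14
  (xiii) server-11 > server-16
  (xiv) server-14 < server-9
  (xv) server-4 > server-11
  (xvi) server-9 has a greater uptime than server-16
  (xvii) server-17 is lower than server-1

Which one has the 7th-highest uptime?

The consecutive relations fix a unique order: server-10 < server-6 < server-16 < server-11 < server-4 < server-14 < server-17 < server-1 < server-15 < server-9 < server-3 < server-12.
The 7th largest is server-14.

server-14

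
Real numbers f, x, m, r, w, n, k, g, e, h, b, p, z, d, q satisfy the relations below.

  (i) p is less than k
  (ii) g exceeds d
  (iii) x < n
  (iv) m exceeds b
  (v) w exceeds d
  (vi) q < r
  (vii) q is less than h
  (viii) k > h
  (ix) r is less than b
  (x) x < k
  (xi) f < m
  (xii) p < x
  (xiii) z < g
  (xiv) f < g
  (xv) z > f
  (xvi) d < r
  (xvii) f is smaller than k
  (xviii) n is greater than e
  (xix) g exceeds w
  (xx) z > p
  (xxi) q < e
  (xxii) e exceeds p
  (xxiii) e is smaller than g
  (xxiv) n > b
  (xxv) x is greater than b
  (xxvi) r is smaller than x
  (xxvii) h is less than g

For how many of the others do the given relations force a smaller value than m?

5

Directly below m: f, b.
One step further: r (3 so far).
One step further: q, d (5 so far).
No other element is forced below m by the given relations, so the count is 5.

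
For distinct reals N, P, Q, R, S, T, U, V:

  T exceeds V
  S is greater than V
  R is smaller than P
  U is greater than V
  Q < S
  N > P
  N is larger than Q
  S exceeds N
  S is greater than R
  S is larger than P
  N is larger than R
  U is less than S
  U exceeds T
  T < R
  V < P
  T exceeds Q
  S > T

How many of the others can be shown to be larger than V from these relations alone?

The elements the relations force above V are T, R, P, N, U, S — no chain reaches any other.
That is 6.

6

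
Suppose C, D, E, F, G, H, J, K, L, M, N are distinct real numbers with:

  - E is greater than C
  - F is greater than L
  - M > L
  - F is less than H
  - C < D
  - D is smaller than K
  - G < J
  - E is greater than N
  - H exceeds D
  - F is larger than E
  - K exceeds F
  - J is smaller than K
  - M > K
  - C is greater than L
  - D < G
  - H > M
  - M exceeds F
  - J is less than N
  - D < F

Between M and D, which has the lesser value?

D < G and G < J give D < J.
With J < N: D < G < J < N.
With N < E: D < G < J < N < E.
Then E < F extends the chain to F.
With F < K: D < G < J < N < E < F < K.
With K < M: D < G < J < N < E < F < K < M.
So D < M; D is the smaller of the two.

D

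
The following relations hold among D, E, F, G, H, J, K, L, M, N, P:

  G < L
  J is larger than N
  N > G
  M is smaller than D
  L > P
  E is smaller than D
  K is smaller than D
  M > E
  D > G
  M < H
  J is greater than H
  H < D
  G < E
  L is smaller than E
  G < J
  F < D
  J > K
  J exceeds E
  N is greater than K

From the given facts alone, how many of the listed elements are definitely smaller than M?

4

From M the given relations immediately reach E.
From those, G, L — 3 in total.
From those, P — 4 in total.
No other element is forced below M by the given relations, so the count is 4.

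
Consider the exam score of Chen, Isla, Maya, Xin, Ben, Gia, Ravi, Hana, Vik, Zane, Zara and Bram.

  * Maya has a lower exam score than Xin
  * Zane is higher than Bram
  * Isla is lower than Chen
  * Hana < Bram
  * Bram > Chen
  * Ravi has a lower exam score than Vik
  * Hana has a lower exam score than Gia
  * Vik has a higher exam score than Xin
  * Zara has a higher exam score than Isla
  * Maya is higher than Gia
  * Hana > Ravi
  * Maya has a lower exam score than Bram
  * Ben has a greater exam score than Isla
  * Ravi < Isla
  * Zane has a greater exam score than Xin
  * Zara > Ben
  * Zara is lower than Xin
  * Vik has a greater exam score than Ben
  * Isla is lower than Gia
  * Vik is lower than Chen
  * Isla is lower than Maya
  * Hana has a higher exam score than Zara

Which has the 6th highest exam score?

Maya

Piecing the relations together gives one ordering: Ravi < Isla < Ben < Zara < Hana < Gia < Maya < Xin < Vik < Chen < Bram < Zane.
The 6th largest is Maya.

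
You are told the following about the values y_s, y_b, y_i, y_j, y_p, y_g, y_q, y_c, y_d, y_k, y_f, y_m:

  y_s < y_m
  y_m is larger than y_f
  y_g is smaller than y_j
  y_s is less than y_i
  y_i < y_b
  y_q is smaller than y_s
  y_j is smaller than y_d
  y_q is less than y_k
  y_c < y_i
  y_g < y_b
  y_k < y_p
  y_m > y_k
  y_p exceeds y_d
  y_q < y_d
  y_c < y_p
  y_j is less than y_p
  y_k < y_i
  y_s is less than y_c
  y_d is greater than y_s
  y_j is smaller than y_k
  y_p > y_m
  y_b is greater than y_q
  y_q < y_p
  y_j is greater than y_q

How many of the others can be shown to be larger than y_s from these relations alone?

From y_s the given relations immediately reach y_c, y_i, y_m, y_d.
From those, y_b, y_p — 6 in total.
Nothing else is reachable above y_s; 6 in all.

6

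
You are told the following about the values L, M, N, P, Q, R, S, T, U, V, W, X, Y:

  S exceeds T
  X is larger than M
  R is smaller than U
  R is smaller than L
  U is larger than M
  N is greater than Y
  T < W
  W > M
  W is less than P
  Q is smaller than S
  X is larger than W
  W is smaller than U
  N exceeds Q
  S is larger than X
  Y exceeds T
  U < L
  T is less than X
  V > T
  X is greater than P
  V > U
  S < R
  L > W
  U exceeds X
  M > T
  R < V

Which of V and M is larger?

The relevant relations are M < W; W < P; P < X; X < S; S < R; R < U; U < V.
Together: M < W < P < X < S < R < U < V.
So M < V; V is the larger of the two.

V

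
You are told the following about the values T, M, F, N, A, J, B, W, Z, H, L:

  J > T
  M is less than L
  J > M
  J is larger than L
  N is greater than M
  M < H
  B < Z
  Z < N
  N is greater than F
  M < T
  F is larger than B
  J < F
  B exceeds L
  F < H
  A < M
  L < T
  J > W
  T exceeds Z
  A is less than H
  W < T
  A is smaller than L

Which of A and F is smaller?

The relevant relations are A < M; M < L; L < B; B < Z; Z < T; T < J; J < F.
Together: A < M < L < B < Z < T < J < F.
So A < F; A is the smaller of the two.

A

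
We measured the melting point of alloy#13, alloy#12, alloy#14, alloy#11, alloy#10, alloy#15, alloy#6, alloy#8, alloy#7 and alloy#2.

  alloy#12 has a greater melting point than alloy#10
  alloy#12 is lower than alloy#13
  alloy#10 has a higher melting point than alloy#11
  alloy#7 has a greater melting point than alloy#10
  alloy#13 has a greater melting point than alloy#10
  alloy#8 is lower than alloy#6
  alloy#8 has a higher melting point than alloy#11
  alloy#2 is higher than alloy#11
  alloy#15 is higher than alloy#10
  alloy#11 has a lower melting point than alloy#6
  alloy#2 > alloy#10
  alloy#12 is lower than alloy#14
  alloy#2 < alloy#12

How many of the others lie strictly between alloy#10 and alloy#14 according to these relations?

Chaining upward from alloy#10 reaches: alloy#15, alloy#2, alloy#7, alloy#12, alloy#13.
Chaining downward from alloy#14 reaches: alloy#11, alloy#2, alloy#12.
Strictly between alloy#10 and alloy#14 are those in both lists: alloy#2, alloy#12 — 2 elements.

2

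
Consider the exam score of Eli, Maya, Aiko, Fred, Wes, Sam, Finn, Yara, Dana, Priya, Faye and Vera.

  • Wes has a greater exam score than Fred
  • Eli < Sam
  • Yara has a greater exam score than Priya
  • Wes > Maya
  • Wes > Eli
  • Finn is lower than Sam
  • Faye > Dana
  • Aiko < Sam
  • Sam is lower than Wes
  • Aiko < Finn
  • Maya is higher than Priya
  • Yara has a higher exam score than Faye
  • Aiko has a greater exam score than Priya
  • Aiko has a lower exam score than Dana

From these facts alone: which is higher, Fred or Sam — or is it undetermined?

Following every chain through Fred: above Fred we get Wes.
Sam is not reached, and no chain runs the other way from Sam to Fred.
So the given relations leave the order of Fred and Sam undetermined.

undetermined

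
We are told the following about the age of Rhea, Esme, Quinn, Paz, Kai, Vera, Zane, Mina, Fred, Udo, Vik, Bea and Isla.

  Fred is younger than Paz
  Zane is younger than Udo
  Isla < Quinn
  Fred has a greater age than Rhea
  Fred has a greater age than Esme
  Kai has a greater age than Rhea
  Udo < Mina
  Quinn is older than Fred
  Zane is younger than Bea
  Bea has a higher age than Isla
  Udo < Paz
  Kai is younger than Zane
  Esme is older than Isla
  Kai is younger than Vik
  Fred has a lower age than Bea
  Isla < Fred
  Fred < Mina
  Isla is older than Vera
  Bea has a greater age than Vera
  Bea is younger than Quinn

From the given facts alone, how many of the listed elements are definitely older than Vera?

The elements the relations force above Vera are Isla, Esme, Fred, Bea, Quinn, Mina, Paz — no chain reaches any other.
That is 7.

7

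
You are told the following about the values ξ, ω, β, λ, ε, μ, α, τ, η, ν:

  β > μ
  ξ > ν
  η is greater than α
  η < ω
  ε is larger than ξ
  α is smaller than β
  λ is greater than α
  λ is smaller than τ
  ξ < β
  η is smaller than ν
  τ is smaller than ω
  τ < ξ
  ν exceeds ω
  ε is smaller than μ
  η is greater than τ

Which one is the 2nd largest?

μ

The consecutive relations fix a unique order: α < λ < τ < η < ω < ν < ξ < ε < μ < β.
Counting 2 from the largest end gives μ.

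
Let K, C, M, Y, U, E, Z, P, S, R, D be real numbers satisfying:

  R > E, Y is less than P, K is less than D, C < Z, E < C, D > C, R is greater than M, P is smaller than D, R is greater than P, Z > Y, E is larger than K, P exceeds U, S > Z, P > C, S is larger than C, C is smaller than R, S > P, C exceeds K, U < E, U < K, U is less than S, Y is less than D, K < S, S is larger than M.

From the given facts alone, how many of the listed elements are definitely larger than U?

8

The elements the relations force above U are K, E, C, P, Z, D, R, S — no chain reaches any other.
That is 8.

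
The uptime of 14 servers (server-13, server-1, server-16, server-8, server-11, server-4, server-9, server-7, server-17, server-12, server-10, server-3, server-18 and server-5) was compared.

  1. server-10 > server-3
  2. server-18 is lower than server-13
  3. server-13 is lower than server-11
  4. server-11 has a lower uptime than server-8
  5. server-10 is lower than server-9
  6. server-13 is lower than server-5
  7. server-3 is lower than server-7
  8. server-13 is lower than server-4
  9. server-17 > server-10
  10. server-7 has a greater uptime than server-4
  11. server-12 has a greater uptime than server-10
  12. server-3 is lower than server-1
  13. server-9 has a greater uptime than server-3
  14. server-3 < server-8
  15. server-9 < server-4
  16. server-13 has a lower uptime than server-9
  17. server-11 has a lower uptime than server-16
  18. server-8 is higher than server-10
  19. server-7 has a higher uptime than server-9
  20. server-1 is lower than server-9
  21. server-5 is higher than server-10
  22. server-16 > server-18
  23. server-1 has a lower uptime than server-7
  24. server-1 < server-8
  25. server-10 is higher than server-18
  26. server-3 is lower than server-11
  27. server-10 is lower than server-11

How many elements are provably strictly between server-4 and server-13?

1

The relations place server-13 below server-4. An element lies strictly between them when it is forced above server-13 and also forced below server-4.
Above server-13: {server-5, server-9, server-7, server-11, server-16, server-8}. Below server-4: {server-3, server-18, server-10, server-1, server-9}.
Intersection: {server-9} — 1.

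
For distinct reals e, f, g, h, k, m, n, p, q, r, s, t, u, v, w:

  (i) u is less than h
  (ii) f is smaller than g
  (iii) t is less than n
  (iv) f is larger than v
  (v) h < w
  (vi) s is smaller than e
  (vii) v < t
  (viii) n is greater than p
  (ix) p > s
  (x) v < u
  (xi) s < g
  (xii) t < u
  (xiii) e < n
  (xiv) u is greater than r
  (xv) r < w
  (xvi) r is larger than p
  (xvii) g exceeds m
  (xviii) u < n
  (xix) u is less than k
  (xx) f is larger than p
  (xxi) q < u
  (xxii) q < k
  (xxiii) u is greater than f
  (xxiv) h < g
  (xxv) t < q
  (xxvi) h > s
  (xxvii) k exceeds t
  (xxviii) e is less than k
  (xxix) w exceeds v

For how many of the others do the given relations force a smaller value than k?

The elements the relations force below k are v, s, p, r, e, t, q, f, u — no chain reaches any other.
That is 9.

9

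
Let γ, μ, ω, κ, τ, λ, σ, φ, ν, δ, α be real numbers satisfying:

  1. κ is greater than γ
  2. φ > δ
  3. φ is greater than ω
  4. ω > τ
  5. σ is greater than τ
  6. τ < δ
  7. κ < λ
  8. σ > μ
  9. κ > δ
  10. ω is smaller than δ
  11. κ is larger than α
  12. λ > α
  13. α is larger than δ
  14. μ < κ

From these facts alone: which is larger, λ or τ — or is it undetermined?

τ < ω and ω < δ give τ < δ.
With δ < κ: τ < ω < δ < κ.
Then κ < λ extends the chain to λ.
So λ is larger.

λ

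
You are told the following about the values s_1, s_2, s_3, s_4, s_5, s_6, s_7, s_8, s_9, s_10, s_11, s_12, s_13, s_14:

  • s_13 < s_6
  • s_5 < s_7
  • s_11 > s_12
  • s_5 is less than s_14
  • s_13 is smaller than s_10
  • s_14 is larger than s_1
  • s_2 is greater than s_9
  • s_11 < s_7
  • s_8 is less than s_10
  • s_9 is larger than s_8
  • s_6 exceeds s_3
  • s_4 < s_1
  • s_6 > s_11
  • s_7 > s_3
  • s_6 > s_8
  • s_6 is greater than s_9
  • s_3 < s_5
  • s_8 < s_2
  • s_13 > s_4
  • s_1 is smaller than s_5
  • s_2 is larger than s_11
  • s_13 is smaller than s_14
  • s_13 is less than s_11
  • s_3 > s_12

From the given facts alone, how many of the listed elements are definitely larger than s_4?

9

The elements the relations force above s_4 are s_13, s_11, s_1, s_10, s_5, s_6, s_14, s_2, s_7 — no chain reaches any other.
That is 9.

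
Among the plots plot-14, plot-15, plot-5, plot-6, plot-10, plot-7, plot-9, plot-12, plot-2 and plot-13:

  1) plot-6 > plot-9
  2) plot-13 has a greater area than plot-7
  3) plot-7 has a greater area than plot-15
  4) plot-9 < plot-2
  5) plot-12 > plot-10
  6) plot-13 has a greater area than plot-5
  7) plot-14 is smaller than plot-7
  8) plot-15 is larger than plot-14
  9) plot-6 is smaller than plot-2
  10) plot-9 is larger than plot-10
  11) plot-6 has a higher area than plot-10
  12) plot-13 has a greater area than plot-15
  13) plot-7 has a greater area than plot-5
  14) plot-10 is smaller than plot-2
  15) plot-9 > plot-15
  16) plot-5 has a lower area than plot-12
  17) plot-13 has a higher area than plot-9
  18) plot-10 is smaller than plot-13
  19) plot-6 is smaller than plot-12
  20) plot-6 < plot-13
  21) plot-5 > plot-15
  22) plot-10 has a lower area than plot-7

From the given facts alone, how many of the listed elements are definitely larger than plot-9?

From plot-9 the given relations immediately reach plot-6, plot-2, plot-13.
From those, plot-12 — 4 in total.
No other element is forced above plot-9 by the given relations, so the count is 4.

4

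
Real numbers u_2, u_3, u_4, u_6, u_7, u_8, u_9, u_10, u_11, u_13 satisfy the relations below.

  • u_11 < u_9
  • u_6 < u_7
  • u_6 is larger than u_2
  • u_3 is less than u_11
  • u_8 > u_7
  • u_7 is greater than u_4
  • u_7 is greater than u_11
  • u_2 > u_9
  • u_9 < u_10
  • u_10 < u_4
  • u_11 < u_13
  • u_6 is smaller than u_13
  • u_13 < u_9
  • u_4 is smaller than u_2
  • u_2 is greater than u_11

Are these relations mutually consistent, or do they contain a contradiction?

inconsistent

Chaining the given relations yields u_13 < u_9 < u_10 < u_4 < u_2 < u_6, so u_13 < u_6. But one relation states u_6 < u_13. These cannot both hold.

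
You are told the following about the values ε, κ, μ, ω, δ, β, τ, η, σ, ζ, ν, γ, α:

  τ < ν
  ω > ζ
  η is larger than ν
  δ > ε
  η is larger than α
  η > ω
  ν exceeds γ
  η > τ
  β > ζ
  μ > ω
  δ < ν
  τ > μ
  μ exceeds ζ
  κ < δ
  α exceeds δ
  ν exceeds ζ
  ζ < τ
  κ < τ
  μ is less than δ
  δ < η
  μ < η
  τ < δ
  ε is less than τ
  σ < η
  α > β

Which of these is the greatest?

η

ζ is not greatest since ζ < μ; β is not greatest since β < α; κ is not greatest since κ < δ; ε is not greatest since ε < τ; ω is not greatest since ω < η; μ is not greatest since μ < τ; τ is not greatest since τ < η; γ is not greatest since γ < ν; δ is not greatest since δ < α; α is not greatest since α < η; σ is not greatest since σ < η; ν is not greatest since ν < η.
Only η has nothing above it, so η is the greatest.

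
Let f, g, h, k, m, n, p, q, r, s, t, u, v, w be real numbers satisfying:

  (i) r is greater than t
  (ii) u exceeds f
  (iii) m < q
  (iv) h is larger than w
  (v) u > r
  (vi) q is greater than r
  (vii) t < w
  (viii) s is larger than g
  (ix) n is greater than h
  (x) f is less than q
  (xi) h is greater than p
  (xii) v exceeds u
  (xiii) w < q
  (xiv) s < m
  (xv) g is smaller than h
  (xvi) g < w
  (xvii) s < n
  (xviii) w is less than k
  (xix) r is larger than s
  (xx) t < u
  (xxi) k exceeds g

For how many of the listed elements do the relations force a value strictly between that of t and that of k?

The relations place t below k. An element lies strictly between them when it is forced above t and also forced below k.
Above t: {w, h, n, r, u, v, q}. Below k: {g, w}.
Intersection: {w} — 1.

1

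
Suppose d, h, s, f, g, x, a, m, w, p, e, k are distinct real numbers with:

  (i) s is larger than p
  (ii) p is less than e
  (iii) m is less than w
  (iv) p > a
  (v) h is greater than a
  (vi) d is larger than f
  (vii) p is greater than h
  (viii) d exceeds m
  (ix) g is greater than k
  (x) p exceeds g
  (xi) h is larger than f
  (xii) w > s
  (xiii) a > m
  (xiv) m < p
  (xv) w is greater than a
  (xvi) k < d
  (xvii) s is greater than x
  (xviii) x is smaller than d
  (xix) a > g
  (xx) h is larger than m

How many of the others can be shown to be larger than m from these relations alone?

From m the given relations immediately reach a, h, p, w, d.
From those, s, e — 7 in total.
No other element is forced above m by the given relations, so the count is 7.

7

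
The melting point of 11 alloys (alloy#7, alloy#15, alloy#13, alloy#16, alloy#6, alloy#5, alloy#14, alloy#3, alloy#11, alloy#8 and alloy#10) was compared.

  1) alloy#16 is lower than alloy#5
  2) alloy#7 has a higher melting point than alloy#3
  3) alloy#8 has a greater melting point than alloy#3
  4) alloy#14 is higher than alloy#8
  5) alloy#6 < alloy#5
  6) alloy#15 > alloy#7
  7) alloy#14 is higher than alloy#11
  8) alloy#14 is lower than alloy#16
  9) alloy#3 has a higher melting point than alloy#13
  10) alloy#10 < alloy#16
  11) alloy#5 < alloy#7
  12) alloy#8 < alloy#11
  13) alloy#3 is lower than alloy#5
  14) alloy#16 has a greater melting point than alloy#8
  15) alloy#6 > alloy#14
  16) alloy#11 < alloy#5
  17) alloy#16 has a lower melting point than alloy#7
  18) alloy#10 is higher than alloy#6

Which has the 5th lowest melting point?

Chaining the given pairs: alloy#13 < alloy#3 < alloy#8 < alloy#11 < alloy#14 < alloy#6 < alloy#10 < alloy#16 < alloy#5 < alloy#7 < alloy#15.
The 5th smallest is alloy#14.

alloy#14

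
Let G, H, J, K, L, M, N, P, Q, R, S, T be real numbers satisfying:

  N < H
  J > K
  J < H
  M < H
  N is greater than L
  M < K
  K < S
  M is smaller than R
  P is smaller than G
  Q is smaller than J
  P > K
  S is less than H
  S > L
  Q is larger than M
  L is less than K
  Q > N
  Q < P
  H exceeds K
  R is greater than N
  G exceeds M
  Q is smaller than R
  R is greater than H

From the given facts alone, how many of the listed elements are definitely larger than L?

9

From L the given relations immediately reach K, S, N.
From those, Q, J, H, R, P — 8 in total.
From those, G — 9 in total.
Nothing else is reachable above L; 9 in all.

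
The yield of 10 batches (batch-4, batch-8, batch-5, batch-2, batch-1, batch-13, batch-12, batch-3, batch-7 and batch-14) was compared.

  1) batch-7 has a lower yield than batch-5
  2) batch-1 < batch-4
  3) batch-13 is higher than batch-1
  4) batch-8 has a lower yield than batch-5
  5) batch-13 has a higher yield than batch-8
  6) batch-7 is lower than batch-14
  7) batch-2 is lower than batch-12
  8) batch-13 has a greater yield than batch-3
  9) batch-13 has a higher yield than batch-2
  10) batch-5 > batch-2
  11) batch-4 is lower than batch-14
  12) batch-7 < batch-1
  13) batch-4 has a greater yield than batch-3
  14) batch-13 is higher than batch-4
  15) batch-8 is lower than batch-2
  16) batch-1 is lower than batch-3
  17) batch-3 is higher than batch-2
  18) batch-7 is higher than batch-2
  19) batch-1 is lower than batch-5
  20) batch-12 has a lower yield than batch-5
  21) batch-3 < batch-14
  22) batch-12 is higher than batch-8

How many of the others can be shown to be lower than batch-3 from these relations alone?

Directly below batch-3: batch-2, batch-1.
One step further: batch-8, batch-7 (4 so far).
Nothing else is reachable below batch-3; 4 in all.

4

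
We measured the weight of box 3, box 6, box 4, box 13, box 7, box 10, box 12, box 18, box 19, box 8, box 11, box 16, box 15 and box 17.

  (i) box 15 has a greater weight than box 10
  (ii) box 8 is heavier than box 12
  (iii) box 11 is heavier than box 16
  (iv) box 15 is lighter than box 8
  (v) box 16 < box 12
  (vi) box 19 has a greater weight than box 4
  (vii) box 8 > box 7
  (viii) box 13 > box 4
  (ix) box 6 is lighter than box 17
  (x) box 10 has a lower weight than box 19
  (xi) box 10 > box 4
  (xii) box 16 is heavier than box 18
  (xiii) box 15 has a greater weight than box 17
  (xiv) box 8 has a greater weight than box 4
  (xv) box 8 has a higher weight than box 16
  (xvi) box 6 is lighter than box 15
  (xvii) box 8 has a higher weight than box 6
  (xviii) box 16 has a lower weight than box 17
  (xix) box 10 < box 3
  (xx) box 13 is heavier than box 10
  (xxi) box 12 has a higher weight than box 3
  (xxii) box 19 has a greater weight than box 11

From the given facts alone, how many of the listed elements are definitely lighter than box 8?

The elements the relations force below box 8 are box 6, box 4, box 10, box 7, box 18, box 16, box 3, box 17, box 15, box 12 — no chain reaches any other.
That is 10.

10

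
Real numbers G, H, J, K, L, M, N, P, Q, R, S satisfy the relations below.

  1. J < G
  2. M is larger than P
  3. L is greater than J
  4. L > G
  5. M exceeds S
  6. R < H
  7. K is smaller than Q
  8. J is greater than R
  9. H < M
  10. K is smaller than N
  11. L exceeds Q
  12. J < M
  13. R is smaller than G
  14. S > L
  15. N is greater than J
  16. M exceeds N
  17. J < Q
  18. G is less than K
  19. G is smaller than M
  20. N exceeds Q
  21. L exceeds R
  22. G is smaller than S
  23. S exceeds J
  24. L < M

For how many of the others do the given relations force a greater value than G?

Directly above G: K, L, S, M.
One step further: Q, N (6 so far).
Nothing else is reachable above G; 6 in all.

6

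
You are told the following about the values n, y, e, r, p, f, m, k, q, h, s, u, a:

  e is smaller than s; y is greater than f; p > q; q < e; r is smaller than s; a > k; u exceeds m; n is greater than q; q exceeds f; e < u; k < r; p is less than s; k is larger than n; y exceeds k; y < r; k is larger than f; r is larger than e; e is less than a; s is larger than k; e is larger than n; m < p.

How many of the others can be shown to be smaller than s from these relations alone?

The elements the relations force below s are m, f, q, n, e, k, y, p, r — no chain reaches any other.
That is 9.

9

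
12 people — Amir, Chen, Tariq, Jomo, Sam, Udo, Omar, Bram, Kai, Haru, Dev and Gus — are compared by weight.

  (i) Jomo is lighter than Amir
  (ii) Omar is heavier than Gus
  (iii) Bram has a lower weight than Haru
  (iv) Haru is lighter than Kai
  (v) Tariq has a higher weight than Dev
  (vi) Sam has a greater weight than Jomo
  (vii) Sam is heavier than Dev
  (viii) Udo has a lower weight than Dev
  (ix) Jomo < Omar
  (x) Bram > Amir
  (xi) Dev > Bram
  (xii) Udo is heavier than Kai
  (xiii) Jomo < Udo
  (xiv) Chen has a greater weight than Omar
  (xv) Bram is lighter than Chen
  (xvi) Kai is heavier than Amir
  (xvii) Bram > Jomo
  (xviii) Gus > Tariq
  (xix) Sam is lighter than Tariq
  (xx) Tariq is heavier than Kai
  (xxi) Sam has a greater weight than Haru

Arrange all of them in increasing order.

Jomo < Amir < Bram < Haru < Kai < Udo < Dev < Sam < Tariq < Gus < Omar < Chen

Nothing is placed below Jomo, so it is least; from there Jomo < Amir; Amir < Bram; Bram < Haru; Haru < Kai; Kai < Udo; Udo < Dev; Dev < Sam; Sam < Tariq; Tariq < Gus; Gus < Omar; Omar < Chen, each given directly.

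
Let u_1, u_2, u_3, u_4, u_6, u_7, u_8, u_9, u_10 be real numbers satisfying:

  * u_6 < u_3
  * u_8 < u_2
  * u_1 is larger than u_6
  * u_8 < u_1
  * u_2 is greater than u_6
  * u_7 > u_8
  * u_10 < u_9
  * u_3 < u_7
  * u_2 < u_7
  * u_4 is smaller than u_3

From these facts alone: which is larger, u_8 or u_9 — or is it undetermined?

Following every chain through u_9: below u_9 we get u_10.
u_8 is not reached, and no chain runs the other way from u_8 to u_9.
So the given relations leave the order of u_9 and u_8 undetermined.

undetermined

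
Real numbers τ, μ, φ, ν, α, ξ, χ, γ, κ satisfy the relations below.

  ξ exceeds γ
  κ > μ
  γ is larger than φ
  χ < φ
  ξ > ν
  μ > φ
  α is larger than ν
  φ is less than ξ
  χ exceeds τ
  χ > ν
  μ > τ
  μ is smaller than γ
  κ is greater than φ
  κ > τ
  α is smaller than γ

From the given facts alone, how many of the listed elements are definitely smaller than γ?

The elements the relations force below γ are ν, τ, χ, φ, μ, α — no chain reaches any other.
That is 6.

6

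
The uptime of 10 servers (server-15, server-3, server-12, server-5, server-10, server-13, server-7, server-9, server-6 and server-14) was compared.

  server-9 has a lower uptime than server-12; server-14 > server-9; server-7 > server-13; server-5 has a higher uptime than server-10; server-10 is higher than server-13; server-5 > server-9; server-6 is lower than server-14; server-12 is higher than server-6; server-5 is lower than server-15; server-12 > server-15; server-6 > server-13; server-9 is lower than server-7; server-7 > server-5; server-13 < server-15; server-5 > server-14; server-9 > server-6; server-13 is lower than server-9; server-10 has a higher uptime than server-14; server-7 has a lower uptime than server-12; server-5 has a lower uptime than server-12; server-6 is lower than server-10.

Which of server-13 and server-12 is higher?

server-12

server-13 < server-6 < server-9 < server-14 < server-10 < server-5 < server-15 < server-12, by transitivity through server-6, server-9, server-14, server-10, server-5, server-15.
So server-13 < server-12; server-12 is the higher of the two.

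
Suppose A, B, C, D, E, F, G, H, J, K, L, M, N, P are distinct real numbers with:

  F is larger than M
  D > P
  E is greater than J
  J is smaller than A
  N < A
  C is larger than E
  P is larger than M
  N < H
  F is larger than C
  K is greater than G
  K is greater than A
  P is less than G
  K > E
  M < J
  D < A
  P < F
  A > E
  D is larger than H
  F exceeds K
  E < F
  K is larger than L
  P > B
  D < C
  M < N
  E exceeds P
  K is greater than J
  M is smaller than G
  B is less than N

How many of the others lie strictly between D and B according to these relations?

3

The relations place B below D. An element lies strictly between them when it is forced above B and also forced below D.
Above B: {N, P, H, E, A, G, C, K, F}. Below D: {M, N, P, H}.
Intersection: {N, P, H} — 3.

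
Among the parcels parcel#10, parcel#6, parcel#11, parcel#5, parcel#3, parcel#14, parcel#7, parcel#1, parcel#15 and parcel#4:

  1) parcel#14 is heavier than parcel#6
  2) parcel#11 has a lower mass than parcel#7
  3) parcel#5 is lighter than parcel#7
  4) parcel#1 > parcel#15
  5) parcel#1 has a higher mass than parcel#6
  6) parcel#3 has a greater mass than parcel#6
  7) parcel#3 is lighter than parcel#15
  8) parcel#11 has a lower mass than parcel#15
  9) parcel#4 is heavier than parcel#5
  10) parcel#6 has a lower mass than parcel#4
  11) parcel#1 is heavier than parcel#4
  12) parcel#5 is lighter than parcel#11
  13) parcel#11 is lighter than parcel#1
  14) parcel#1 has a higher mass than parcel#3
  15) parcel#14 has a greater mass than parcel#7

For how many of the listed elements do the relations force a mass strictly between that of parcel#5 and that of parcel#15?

1

Chaining upward from parcel#5 reaches: parcel#4, parcel#11, parcel#7, parcel#14, parcel#1.
Chaining downward from parcel#15 reaches: parcel#6, parcel#3, parcel#11.
Strictly between parcel#5 and parcel#15 are those in both lists: parcel#11 — 1 element.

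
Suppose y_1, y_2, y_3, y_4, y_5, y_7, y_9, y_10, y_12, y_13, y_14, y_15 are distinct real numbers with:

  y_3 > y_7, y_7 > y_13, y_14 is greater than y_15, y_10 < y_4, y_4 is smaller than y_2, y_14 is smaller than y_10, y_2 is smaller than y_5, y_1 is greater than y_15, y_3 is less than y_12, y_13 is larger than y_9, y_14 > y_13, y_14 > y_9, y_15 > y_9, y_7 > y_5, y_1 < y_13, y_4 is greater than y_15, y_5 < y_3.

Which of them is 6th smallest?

y_10

Chaining the given pairs: y_9 < y_15 < y_1 < y_13 < y_14 < y_10 < y_4 < y_2 < y_5 < y_7 < y_3 < y_12.
The 6th smallest is y_10.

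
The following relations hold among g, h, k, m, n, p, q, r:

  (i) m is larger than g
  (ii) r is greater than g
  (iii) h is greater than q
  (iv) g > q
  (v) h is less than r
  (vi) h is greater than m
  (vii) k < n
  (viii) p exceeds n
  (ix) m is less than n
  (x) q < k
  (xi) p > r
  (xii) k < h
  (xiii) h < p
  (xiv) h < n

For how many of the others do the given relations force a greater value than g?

5

From g the given relations immediately reach m, r.
From those, h, n, p — 5 in total.
Nothing else is reachable above g; 5 in all.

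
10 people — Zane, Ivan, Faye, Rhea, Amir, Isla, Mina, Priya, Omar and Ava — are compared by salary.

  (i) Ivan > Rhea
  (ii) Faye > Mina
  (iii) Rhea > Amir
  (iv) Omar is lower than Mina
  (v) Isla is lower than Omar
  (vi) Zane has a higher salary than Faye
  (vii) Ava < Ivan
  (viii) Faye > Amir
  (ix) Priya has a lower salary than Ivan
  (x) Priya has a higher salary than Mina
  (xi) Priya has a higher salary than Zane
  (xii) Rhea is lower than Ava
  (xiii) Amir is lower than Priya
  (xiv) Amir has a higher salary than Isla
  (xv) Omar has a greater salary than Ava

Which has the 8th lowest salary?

Chaining the given pairs: Isla < Amir < Rhea < Ava < Omar < Mina < Faye < Zane < Priya < Ivan.
The 8th smallest is Zane.

Zane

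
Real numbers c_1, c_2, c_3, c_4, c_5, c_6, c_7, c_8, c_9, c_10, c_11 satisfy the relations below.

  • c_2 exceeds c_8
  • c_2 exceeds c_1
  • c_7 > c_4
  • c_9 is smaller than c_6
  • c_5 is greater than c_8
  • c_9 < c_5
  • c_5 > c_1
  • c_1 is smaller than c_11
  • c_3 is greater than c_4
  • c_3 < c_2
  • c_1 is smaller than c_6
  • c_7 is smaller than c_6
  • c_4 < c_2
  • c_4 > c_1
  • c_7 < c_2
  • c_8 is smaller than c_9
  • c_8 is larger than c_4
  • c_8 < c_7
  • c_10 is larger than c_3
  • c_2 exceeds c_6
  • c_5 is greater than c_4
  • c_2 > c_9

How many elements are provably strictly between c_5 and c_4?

2

The relations place c_4 below c_5. An element lies strictly between them when it is forced above c_4 and also forced below c_5.
Above c_4: {c_8, c_7, c_9, c_6, c_3, c_10, c_2}. Below c_5: {c_1, c_8, c_9}.
Intersection: {c_8, c_9} — 2.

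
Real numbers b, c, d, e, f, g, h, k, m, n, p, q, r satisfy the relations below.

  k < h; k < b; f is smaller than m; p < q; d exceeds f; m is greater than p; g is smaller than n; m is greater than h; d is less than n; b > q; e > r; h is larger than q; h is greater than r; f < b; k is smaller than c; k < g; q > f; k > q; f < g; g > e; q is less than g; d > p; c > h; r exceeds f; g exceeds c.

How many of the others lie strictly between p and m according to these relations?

3

The relations place p below m. An element lies strictly between them when it is forced above p and also forced below m.
Above p: {q, k, h, c, g, d, n, b}. Below m: {f, r, q, k, h}.
Intersection: {q, k, h} — 3.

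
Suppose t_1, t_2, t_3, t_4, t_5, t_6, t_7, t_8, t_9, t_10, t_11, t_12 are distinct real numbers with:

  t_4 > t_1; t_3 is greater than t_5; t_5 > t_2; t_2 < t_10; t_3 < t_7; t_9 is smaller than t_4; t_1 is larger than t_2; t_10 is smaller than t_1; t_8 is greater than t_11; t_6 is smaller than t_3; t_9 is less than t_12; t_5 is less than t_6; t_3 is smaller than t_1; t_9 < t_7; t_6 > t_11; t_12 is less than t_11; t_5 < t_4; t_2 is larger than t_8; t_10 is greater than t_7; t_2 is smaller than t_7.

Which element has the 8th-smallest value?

Piecing the relations together gives one ordering: t_9 < t_12 < t_11 < t_8 < t_2 < t_5 < t_6 < t_3 < t_7 < t_10 < t_1 < t_4.
The 8th smallest is t_3.

t_3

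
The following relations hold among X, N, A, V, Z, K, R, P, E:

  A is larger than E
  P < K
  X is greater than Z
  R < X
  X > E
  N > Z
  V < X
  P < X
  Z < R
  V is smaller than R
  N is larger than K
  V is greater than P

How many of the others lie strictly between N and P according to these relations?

1

The relations place P below N. An element lies strictly between them when it is forced above P and also forced below N.
Above P: {V, R, K, X}. Below N: {Z, K}.
Intersection: {K} — 1.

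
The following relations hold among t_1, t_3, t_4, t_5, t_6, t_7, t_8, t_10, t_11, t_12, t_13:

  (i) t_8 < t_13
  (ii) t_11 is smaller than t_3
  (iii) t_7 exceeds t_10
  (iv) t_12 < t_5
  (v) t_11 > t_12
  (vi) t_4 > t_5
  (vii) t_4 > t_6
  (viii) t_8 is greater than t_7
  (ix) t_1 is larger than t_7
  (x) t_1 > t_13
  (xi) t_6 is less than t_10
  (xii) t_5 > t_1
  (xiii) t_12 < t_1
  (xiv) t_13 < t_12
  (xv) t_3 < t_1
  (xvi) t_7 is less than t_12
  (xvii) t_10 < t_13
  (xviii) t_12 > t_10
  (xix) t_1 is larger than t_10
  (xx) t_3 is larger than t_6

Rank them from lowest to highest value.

The consecutive links are each given: t_6 < t_10; t_10 < t_7; t_7 < t_8; t_8 < t_13; t_13 < t_12; t_12 < t_11; t_11 < t_3; t_3 < t_1; t_1 < t_5; t_5 < t_4.

t_6 < t_10 < t_7 < t_8 < t_13 < t_12 < t_11 < t_3 < t_1 < t_5 < t_4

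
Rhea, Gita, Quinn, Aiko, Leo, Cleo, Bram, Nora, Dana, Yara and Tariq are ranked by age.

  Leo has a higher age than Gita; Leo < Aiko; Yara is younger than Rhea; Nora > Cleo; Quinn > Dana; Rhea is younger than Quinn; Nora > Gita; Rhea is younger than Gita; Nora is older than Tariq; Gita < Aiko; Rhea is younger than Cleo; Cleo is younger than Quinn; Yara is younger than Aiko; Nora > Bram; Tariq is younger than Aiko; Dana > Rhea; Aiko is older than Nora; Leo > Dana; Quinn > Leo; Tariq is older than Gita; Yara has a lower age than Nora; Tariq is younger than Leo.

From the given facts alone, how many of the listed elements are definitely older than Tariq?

4

From Tariq the given relations immediately reach Leo, Nora, Aiko.
From those, Quinn — 4 in total.
No other element is forced above Tariq by the given relations, so the count is 4.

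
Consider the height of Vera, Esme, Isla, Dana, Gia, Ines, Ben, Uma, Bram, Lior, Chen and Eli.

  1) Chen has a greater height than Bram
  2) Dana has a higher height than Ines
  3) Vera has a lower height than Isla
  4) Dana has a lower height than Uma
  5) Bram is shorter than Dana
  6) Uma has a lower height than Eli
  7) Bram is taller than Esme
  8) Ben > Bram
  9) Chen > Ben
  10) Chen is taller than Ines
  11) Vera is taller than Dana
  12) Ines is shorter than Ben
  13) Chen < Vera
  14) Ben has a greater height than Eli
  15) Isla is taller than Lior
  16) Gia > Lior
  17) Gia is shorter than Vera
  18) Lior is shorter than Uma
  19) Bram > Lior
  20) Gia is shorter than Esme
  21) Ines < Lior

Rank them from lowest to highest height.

Each adjacent pair is fixed by a given relation: Ines < Lior; Lior < Gia; Gia < Esme; Esme < Bram; Bram < Dana; Dana < Uma; Uma < Eli; Eli < Ben; Ben < Chen; Chen < Vera; Vera < Isla. Chaining them end to end gives the full order.

Ines < Lior < Gia < Esme < Bram < Dana < Uma < Eli < Ben < Chen < Vera < Isla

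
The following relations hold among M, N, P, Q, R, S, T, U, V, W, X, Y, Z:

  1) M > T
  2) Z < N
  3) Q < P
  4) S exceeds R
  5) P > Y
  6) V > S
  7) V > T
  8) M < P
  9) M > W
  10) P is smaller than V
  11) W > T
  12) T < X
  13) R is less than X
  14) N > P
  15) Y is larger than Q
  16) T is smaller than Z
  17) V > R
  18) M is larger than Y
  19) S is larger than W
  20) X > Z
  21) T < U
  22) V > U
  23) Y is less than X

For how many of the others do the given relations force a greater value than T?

9

The elements the relations force above T are W, S, U, M, Z, X, P, V, N — no chain reaches any other.
That is 9.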